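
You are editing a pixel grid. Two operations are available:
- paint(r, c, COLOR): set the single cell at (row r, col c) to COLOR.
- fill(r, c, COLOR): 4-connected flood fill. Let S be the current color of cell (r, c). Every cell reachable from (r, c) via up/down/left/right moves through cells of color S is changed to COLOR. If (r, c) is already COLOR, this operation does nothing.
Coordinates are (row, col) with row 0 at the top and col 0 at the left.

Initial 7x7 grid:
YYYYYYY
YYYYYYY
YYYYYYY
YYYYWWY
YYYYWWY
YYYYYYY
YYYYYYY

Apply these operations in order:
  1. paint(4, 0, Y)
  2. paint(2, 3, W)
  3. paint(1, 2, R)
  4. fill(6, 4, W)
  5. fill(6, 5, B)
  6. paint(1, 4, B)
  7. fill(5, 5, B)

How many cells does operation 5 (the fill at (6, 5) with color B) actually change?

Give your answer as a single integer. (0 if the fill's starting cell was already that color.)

Answer: 48

Derivation:
After op 1 paint(4,0,Y):
YYYYYYY
YYYYYYY
YYYYYYY
YYYYWWY
YYYYWWY
YYYYYYY
YYYYYYY
After op 2 paint(2,3,W):
YYYYYYY
YYYYYYY
YYYWYYY
YYYYWWY
YYYYWWY
YYYYYYY
YYYYYYY
After op 3 paint(1,2,R):
YYYYYYY
YYRYYYY
YYYWYYY
YYYYWWY
YYYYWWY
YYYYYYY
YYYYYYY
After op 4 fill(6,4,W) [43 cells changed]:
WWWWWWW
WWRWWWW
WWWWWWW
WWWWWWW
WWWWWWW
WWWWWWW
WWWWWWW
After op 5 fill(6,5,B) [48 cells changed]:
BBBBBBB
BBRBBBB
BBBBBBB
BBBBBBB
BBBBBBB
BBBBBBB
BBBBBBB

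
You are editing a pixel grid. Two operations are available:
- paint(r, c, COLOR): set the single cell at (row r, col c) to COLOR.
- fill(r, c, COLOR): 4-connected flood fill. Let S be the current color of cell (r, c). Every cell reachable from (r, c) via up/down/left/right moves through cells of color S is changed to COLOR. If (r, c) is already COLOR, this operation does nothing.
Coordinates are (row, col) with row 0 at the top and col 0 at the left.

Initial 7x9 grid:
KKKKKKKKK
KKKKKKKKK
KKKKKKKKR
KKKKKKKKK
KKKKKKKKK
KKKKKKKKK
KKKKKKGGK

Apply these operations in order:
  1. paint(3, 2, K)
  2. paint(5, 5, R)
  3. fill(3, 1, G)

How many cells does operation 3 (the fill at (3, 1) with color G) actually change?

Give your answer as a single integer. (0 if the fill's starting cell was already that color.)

Answer: 59

Derivation:
After op 1 paint(3,2,K):
KKKKKKKKK
KKKKKKKKK
KKKKKKKKR
KKKKKKKKK
KKKKKKKKK
KKKKKKKKK
KKKKKKGGK
After op 2 paint(5,5,R):
KKKKKKKKK
KKKKKKKKK
KKKKKKKKR
KKKKKKKKK
KKKKKKKKK
KKKKKRKKK
KKKKKKGGK
After op 3 fill(3,1,G) [59 cells changed]:
GGGGGGGGG
GGGGGGGGG
GGGGGGGGR
GGGGGGGGG
GGGGGGGGG
GGGGGRGGG
GGGGGGGGG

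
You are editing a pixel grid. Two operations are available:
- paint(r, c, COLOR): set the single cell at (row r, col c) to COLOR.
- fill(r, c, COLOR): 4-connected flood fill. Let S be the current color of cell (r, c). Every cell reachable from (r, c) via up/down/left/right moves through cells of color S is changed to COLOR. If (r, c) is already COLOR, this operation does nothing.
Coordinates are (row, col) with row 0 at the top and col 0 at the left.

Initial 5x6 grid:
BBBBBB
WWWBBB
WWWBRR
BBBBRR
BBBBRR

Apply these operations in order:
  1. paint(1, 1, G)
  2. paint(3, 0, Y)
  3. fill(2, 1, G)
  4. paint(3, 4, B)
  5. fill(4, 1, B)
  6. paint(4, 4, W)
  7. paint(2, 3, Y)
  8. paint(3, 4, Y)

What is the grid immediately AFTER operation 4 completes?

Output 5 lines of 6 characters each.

After op 1 paint(1,1,G):
BBBBBB
WGWBBB
WWWBRR
BBBBRR
BBBBRR
After op 2 paint(3,0,Y):
BBBBBB
WGWBBB
WWWBRR
YBBBRR
BBBBRR
After op 3 fill(2,1,G) [5 cells changed]:
BBBBBB
GGGBBB
GGGBRR
YBBBRR
BBBBRR
After op 4 paint(3,4,B):
BBBBBB
GGGBBB
GGGBRR
YBBBBR
BBBBRR

Answer: BBBBBB
GGGBBB
GGGBRR
YBBBBR
BBBBRR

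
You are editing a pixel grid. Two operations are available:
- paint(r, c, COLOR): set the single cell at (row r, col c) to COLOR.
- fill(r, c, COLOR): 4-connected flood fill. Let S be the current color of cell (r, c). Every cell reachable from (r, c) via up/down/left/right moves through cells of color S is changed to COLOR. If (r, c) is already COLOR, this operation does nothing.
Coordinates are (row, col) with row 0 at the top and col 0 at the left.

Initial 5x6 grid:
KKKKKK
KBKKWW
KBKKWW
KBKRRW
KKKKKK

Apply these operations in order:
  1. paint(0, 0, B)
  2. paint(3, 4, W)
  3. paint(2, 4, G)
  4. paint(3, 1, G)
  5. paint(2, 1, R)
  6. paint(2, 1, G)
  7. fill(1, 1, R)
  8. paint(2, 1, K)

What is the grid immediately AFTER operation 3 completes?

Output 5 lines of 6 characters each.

Answer: BKKKKK
KBKKWW
KBKKGW
KBKRWW
KKKKKK

Derivation:
After op 1 paint(0,0,B):
BKKKKK
KBKKWW
KBKKWW
KBKRRW
KKKKKK
After op 2 paint(3,4,W):
BKKKKK
KBKKWW
KBKKWW
KBKRWW
KKKKKK
After op 3 paint(2,4,G):
BKKKKK
KBKKWW
KBKKGW
KBKRWW
KKKKKK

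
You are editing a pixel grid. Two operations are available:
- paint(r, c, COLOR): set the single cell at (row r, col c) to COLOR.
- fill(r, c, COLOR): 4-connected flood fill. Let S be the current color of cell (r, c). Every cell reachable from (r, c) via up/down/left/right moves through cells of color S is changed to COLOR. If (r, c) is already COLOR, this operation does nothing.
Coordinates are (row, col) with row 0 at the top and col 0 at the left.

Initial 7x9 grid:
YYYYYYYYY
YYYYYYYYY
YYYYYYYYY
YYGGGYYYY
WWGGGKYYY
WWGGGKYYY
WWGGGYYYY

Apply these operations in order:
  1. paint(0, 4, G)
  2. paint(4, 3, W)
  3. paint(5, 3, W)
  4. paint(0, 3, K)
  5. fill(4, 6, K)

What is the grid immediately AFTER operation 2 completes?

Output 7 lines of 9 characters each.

Answer: YYYYGYYYY
YYYYYYYYY
YYYYYYYYY
YYGGGYYYY
WWGWGKYYY
WWGGGKYYY
WWGGGYYYY

Derivation:
After op 1 paint(0,4,G):
YYYYGYYYY
YYYYYYYYY
YYYYYYYYY
YYGGGYYYY
WWGGGKYYY
WWGGGKYYY
WWGGGYYYY
After op 2 paint(4,3,W):
YYYYGYYYY
YYYYYYYYY
YYYYYYYYY
YYGGGYYYY
WWGWGKYYY
WWGGGKYYY
WWGGGYYYY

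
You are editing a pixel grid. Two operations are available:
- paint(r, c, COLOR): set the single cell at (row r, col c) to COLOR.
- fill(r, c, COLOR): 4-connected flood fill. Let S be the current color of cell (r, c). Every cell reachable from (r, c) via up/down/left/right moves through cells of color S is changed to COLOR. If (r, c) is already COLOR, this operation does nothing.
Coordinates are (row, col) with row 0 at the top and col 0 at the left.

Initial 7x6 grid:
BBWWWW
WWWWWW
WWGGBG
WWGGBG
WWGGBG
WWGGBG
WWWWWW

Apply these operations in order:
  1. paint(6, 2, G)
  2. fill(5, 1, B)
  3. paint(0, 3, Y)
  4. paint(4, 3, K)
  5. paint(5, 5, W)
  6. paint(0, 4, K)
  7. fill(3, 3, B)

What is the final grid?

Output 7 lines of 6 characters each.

After op 1 paint(6,2,G):
BBWWWW
WWWWWW
WWGGBG
WWGGBG
WWGGBG
WWGGBG
WWGWWW
After op 2 fill(5,1,B) [20 cells changed]:
BBBBBB
BBBBBB
BBGGBG
BBGGBG
BBGGBG
BBGGBG
BBGWWW
After op 3 paint(0,3,Y):
BBBYBB
BBBBBB
BBGGBG
BBGGBG
BBGGBG
BBGGBG
BBGWWW
After op 4 paint(4,3,K):
BBBYBB
BBBBBB
BBGGBG
BBGGBG
BBGKBG
BBGGBG
BBGWWW
After op 5 paint(5,5,W):
BBBYBB
BBBBBB
BBGGBG
BBGGBG
BBGKBG
BBGGBW
BBGWWW
After op 6 paint(0,4,K):
BBBYKB
BBBBBB
BBGGBG
BBGGBG
BBGKBG
BBGGBW
BBGWWW
After op 7 fill(3,3,B) [8 cells changed]:
BBBYKB
BBBBBB
BBBBBG
BBBBBG
BBBKBG
BBBBBW
BBBWWW

Answer: BBBYKB
BBBBBB
BBBBBG
BBBBBG
BBBKBG
BBBBBW
BBBWWW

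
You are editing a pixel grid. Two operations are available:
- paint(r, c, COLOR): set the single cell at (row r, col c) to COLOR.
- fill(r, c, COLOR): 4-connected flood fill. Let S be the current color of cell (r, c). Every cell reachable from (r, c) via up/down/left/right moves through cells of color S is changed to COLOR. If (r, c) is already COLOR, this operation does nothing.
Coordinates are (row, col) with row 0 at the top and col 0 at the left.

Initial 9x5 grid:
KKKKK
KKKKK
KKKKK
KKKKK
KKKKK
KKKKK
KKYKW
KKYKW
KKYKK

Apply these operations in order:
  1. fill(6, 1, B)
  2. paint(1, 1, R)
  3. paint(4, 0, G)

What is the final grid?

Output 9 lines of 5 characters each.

Answer: BBBBB
BRBBB
BBBBB
BBBBB
GBBBB
BBBBB
BBYBW
BBYBW
BBYBB

Derivation:
After op 1 fill(6,1,B) [40 cells changed]:
BBBBB
BBBBB
BBBBB
BBBBB
BBBBB
BBBBB
BBYBW
BBYBW
BBYBB
After op 2 paint(1,1,R):
BBBBB
BRBBB
BBBBB
BBBBB
BBBBB
BBBBB
BBYBW
BBYBW
BBYBB
After op 3 paint(4,0,G):
BBBBB
BRBBB
BBBBB
BBBBB
GBBBB
BBBBB
BBYBW
BBYBW
BBYBB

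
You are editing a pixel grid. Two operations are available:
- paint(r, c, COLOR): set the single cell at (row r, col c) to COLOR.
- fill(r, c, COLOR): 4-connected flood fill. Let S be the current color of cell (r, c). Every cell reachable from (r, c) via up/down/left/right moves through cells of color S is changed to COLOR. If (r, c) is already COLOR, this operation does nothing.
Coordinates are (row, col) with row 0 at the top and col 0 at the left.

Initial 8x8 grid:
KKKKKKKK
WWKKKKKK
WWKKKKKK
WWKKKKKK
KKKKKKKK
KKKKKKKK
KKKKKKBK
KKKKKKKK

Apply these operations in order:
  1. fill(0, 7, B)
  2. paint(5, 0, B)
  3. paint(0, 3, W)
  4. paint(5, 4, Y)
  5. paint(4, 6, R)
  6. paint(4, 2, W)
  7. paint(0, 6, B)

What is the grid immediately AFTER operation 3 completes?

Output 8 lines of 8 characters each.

Answer: BBBWBBBB
WWBBBBBB
WWBBBBBB
WWBBBBBB
BBBBBBBB
BBBBBBBB
BBBBBBBB
BBBBBBBB

Derivation:
After op 1 fill(0,7,B) [57 cells changed]:
BBBBBBBB
WWBBBBBB
WWBBBBBB
WWBBBBBB
BBBBBBBB
BBBBBBBB
BBBBBBBB
BBBBBBBB
After op 2 paint(5,0,B):
BBBBBBBB
WWBBBBBB
WWBBBBBB
WWBBBBBB
BBBBBBBB
BBBBBBBB
BBBBBBBB
BBBBBBBB
After op 3 paint(0,3,W):
BBBWBBBB
WWBBBBBB
WWBBBBBB
WWBBBBBB
BBBBBBBB
BBBBBBBB
BBBBBBBB
BBBBBBBB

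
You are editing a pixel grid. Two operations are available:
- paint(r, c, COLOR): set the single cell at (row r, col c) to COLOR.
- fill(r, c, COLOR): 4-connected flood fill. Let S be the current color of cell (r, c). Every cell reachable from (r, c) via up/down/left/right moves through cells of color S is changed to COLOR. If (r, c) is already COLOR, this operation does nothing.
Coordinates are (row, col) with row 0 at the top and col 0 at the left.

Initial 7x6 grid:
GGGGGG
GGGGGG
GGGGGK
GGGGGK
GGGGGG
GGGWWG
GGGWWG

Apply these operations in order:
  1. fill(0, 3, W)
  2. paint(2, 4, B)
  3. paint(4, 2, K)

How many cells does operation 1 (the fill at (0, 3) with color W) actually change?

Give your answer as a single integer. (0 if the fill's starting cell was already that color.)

Answer: 36

Derivation:
After op 1 fill(0,3,W) [36 cells changed]:
WWWWWW
WWWWWW
WWWWWK
WWWWWK
WWWWWW
WWWWWW
WWWWWW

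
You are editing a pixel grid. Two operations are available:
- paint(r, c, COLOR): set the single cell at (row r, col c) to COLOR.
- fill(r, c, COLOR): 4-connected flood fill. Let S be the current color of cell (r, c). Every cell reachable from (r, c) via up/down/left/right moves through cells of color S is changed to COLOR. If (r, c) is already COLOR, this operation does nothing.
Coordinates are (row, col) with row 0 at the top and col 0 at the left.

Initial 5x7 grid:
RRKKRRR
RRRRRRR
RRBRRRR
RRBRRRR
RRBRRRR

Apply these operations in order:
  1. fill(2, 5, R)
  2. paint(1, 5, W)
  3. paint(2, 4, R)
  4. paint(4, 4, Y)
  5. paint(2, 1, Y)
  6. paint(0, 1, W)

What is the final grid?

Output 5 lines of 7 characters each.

Answer: RWKKRRR
RRRRRWR
RYBRRRR
RRBRRRR
RRBRYRR

Derivation:
After op 1 fill(2,5,R) [0 cells changed]:
RRKKRRR
RRRRRRR
RRBRRRR
RRBRRRR
RRBRRRR
After op 2 paint(1,5,W):
RRKKRRR
RRRRRWR
RRBRRRR
RRBRRRR
RRBRRRR
After op 3 paint(2,4,R):
RRKKRRR
RRRRRWR
RRBRRRR
RRBRRRR
RRBRRRR
After op 4 paint(4,4,Y):
RRKKRRR
RRRRRWR
RRBRRRR
RRBRRRR
RRBRYRR
After op 5 paint(2,1,Y):
RRKKRRR
RRRRRWR
RYBRRRR
RRBRRRR
RRBRYRR
After op 6 paint(0,1,W):
RWKKRRR
RRRRRWR
RYBRRRR
RRBRRRR
RRBRYRR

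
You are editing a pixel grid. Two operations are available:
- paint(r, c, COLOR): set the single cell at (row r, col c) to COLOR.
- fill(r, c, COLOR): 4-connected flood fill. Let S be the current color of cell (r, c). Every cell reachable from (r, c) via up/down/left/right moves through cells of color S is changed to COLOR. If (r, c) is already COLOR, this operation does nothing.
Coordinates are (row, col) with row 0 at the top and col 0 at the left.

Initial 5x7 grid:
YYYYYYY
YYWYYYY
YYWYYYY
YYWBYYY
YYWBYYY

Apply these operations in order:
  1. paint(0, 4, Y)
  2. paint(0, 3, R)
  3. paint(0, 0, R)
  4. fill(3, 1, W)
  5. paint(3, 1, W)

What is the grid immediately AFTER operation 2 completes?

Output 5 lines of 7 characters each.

Answer: YYYRYYY
YYWYYYY
YYWYYYY
YYWBYYY
YYWBYYY

Derivation:
After op 1 paint(0,4,Y):
YYYYYYY
YYWYYYY
YYWYYYY
YYWBYYY
YYWBYYY
After op 2 paint(0,3,R):
YYYRYYY
YYWYYYY
YYWYYYY
YYWBYYY
YYWBYYY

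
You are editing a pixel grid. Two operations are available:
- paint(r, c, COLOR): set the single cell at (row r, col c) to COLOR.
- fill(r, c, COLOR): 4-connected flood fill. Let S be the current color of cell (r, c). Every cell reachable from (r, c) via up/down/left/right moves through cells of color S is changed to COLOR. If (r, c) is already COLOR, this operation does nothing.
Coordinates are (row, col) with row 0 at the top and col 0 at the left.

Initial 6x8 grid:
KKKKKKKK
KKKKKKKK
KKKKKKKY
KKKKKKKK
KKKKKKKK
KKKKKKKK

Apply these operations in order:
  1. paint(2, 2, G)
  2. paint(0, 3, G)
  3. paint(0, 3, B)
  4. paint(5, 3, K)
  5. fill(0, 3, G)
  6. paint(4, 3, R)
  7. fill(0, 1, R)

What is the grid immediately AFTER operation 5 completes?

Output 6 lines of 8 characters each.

After op 1 paint(2,2,G):
KKKKKKKK
KKKKKKKK
KKGKKKKY
KKKKKKKK
KKKKKKKK
KKKKKKKK
After op 2 paint(0,3,G):
KKKGKKKK
KKKKKKKK
KKGKKKKY
KKKKKKKK
KKKKKKKK
KKKKKKKK
After op 3 paint(0,3,B):
KKKBKKKK
KKKKKKKK
KKGKKKKY
KKKKKKKK
KKKKKKKK
KKKKKKKK
After op 4 paint(5,3,K):
KKKBKKKK
KKKKKKKK
KKGKKKKY
KKKKKKKK
KKKKKKKK
KKKKKKKK
After op 5 fill(0,3,G) [1 cells changed]:
KKKGKKKK
KKKKKKKK
KKGKKKKY
KKKKKKKK
KKKKKKKK
KKKKKKKK

Answer: KKKGKKKK
KKKKKKKK
KKGKKKKY
KKKKKKKK
KKKKKKKK
KKKKKKKK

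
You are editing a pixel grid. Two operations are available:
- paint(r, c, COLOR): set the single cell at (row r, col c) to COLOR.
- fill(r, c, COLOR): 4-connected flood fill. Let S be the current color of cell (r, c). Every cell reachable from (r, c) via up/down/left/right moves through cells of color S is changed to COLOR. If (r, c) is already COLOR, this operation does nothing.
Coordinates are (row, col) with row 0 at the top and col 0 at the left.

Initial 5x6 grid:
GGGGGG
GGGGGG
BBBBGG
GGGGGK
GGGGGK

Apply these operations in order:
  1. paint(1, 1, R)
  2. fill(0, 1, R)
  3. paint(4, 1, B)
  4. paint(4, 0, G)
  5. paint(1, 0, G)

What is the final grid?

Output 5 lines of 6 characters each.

After op 1 paint(1,1,R):
GGGGGG
GRGGGG
BBBBGG
GGGGGK
GGGGGK
After op 2 fill(0,1,R) [23 cells changed]:
RRRRRR
RRRRRR
BBBBRR
RRRRRK
RRRRRK
After op 3 paint(4,1,B):
RRRRRR
RRRRRR
BBBBRR
RRRRRK
RBRRRK
After op 4 paint(4,0,G):
RRRRRR
RRRRRR
BBBBRR
RRRRRK
GBRRRK
After op 5 paint(1,0,G):
RRRRRR
GRRRRR
BBBBRR
RRRRRK
GBRRRK

Answer: RRRRRR
GRRRRR
BBBBRR
RRRRRK
GBRRRK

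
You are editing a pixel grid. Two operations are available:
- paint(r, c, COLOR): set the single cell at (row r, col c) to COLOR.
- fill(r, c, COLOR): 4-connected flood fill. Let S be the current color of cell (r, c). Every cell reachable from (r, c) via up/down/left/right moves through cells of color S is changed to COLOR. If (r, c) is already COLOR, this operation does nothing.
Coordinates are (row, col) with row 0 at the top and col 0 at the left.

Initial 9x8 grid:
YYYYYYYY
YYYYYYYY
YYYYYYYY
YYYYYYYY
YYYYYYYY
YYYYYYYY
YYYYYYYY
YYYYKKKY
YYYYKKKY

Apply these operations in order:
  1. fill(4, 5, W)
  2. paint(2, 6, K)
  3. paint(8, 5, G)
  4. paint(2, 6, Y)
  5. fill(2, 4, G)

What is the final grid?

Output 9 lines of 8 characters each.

After op 1 fill(4,5,W) [66 cells changed]:
WWWWWWWW
WWWWWWWW
WWWWWWWW
WWWWWWWW
WWWWWWWW
WWWWWWWW
WWWWWWWW
WWWWKKKW
WWWWKKKW
After op 2 paint(2,6,K):
WWWWWWWW
WWWWWWWW
WWWWWWKW
WWWWWWWW
WWWWWWWW
WWWWWWWW
WWWWWWWW
WWWWKKKW
WWWWKKKW
After op 3 paint(8,5,G):
WWWWWWWW
WWWWWWWW
WWWWWWKW
WWWWWWWW
WWWWWWWW
WWWWWWWW
WWWWWWWW
WWWWKKKW
WWWWKGKW
After op 4 paint(2,6,Y):
WWWWWWWW
WWWWWWWW
WWWWWWYW
WWWWWWWW
WWWWWWWW
WWWWWWWW
WWWWWWWW
WWWWKKKW
WWWWKGKW
After op 5 fill(2,4,G) [65 cells changed]:
GGGGGGGG
GGGGGGGG
GGGGGGYG
GGGGGGGG
GGGGGGGG
GGGGGGGG
GGGGGGGG
GGGGKKKG
GGGGKGKG

Answer: GGGGGGGG
GGGGGGGG
GGGGGGYG
GGGGGGGG
GGGGGGGG
GGGGGGGG
GGGGGGGG
GGGGKKKG
GGGGKGKG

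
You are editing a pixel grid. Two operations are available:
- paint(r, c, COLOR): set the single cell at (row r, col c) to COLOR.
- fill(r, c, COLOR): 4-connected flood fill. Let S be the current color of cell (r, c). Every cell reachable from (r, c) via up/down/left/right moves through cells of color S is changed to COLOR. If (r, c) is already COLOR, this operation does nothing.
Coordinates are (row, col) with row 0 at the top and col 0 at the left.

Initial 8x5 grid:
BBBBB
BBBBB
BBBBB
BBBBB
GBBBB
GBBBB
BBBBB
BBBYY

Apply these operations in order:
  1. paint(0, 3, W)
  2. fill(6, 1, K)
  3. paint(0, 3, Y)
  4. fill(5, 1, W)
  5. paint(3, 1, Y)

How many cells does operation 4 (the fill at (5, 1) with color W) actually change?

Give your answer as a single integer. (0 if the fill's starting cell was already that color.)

After op 1 paint(0,3,W):
BBBWB
BBBBB
BBBBB
BBBBB
GBBBB
GBBBB
BBBBB
BBBYY
After op 2 fill(6,1,K) [35 cells changed]:
KKKWK
KKKKK
KKKKK
KKKKK
GKKKK
GKKKK
KKKKK
KKKYY
After op 3 paint(0,3,Y):
KKKYK
KKKKK
KKKKK
KKKKK
GKKKK
GKKKK
KKKKK
KKKYY
After op 4 fill(5,1,W) [35 cells changed]:
WWWYW
WWWWW
WWWWW
WWWWW
GWWWW
GWWWW
WWWWW
WWWYY

Answer: 35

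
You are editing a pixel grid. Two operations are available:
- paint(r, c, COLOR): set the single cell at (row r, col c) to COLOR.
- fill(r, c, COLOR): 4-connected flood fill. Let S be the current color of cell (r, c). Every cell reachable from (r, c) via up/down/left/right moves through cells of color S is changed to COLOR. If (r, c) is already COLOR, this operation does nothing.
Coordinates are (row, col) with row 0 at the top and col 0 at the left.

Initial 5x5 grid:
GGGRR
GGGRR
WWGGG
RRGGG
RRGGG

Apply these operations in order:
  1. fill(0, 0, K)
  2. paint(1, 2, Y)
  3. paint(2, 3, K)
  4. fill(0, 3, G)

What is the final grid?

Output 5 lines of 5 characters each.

Answer: KKKGG
KKYGG
WWKKK
RRKKK
RRKKK

Derivation:
After op 1 fill(0,0,K) [15 cells changed]:
KKKRR
KKKRR
WWKKK
RRKKK
RRKKK
After op 2 paint(1,2,Y):
KKKRR
KKYRR
WWKKK
RRKKK
RRKKK
After op 3 paint(2,3,K):
KKKRR
KKYRR
WWKKK
RRKKK
RRKKK
After op 4 fill(0,3,G) [4 cells changed]:
KKKGG
KKYGG
WWKKK
RRKKK
RRKKK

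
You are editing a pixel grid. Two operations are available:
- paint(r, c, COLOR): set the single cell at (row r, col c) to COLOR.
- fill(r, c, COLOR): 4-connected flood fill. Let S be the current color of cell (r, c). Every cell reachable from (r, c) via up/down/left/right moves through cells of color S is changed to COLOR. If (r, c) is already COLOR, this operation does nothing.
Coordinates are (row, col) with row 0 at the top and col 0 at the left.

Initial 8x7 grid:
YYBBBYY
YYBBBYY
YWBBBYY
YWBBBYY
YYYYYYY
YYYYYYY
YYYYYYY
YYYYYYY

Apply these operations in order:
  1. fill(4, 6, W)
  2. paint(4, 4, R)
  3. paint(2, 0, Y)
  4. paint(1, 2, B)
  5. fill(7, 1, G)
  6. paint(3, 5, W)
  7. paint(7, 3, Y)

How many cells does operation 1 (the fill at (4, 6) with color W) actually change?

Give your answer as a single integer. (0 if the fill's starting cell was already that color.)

Answer: 42

Derivation:
After op 1 fill(4,6,W) [42 cells changed]:
WWBBBWW
WWBBBWW
WWBBBWW
WWBBBWW
WWWWWWW
WWWWWWW
WWWWWWW
WWWWWWW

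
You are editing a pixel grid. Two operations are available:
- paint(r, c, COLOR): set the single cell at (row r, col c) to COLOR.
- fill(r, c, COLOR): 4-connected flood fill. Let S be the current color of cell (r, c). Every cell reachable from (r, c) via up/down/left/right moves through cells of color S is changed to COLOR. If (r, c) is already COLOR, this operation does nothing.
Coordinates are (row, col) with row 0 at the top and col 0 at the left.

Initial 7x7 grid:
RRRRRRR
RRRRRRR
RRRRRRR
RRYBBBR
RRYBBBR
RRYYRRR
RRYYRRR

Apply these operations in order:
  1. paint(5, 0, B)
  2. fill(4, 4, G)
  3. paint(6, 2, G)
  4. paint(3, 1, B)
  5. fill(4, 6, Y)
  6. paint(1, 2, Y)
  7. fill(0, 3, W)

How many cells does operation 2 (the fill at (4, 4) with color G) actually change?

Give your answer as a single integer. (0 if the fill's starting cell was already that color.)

Answer: 6

Derivation:
After op 1 paint(5,0,B):
RRRRRRR
RRRRRRR
RRRRRRR
RRYBBBR
RRYBBBR
BRYYRRR
RRYYRRR
After op 2 fill(4,4,G) [6 cells changed]:
RRRRRRR
RRRRRRR
RRRRRRR
RRYGGGR
RRYGGGR
BRYYRRR
RRYYRRR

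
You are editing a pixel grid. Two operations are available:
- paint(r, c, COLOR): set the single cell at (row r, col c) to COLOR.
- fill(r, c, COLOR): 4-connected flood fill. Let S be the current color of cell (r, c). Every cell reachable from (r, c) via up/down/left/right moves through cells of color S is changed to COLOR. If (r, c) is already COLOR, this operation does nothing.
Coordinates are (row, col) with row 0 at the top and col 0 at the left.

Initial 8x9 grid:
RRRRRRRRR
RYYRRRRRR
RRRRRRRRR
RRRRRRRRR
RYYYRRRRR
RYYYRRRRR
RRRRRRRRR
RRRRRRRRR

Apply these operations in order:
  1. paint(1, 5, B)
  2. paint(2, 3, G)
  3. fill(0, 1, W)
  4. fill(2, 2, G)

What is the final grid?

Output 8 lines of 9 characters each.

After op 1 paint(1,5,B):
RRRRRRRRR
RYYRRBRRR
RRRRRRRRR
RRRRRRRRR
RYYYRRRRR
RYYYRRRRR
RRRRRRRRR
RRRRRRRRR
After op 2 paint(2,3,G):
RRRRRRRRR
RYYRRBRRR
RRRGRRRRR
RRRRRRRRR
RYYYRRRRR
RYYYRRRRR
RRRRRRRRR
RRRRRRRRR
After op 3 fill(0,1,W) [62 cells changed]:
WWWWWWWWW
WYYWWBWWW
WWWGWWWWW
WWWWWWWWW
WYYYWWWWW
WYYYWWWWW
WWWWWWWWW
WWWWWWWWW
After op 4 fill(2,2,G) [62 cells changed]:
GGGGGGGGG
GYYGGBGGG
GGGGGGGGG
GGGGGGGGG
GYYYGGGGG
GYYYGGGGG
GGGGGGGGG
GGGGGGGGG

Answer: GGGGGGGGG
GYYGGBGGG
GGGGGGGGG
GGGGGGGGG
GYYYGGGGG
GYYYGGGGG
GGGGGGGGG
GGGGGGGGG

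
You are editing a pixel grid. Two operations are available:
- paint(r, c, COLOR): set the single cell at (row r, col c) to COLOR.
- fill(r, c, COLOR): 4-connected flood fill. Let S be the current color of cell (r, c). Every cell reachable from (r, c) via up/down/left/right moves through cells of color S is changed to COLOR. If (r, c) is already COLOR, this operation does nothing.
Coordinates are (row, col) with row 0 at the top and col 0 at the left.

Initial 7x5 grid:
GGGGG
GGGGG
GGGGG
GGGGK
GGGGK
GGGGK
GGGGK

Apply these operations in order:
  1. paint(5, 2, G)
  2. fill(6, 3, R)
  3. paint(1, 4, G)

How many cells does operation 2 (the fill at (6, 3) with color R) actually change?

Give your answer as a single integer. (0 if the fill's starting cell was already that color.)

Answer: 31

Derivation:
After op 1 paint(5,2,G):
GGGGG
GGGGG
GGGGG
GGGGK
GGGGK
GGGGK
GGGGK
After op 2 fill(6,3,R) [31 cells changed]:
RRRRR
RRRRR
RRRRR
RRRRK
RRRRK
RRRRK
RRRRK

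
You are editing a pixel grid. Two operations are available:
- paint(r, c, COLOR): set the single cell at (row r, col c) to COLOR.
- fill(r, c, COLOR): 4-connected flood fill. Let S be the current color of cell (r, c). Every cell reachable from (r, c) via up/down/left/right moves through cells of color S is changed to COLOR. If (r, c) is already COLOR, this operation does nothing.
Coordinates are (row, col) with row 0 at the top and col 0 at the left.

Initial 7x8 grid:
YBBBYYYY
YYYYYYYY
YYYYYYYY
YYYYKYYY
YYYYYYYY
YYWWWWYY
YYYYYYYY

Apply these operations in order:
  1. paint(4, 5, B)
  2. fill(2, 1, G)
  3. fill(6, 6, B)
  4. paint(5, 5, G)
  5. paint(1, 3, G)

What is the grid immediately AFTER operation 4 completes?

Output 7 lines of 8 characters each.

After op 1 paint(4,5,B):
YBBBYYYY
YYYYYYYY
YYYYYYYY
YYYYKYYY
YYYYYBYY
YYWWWWYY
YYYYYYYY
After op 2 fill(2,1,G) [47 cells changed]:
GBBBGGGG
GGGGGGGG
GGGGGGGG
GGGGKGGG
GGGGGBGG
GGWWWWGG
GGGGGGGG
After op 3 fill(6,6,B) [47 cells changed]:
BBBBBBBB
BBBBBBBB
BBBBBBBB
BBBBKBBB
BBBBBBBB
BBWWWWBB
BBBBBBBB
After op 4 paint(5,5,G):
BBBBBBBB
BBBBBBBB
BBBBBBBB
BBBBKBBB
BBBBBBBB
BBWWWGBB
BBBBBBBB

Answer: BBBBBBBB
BBBBBBBB
BBBBBBBB
BBBBKBBB
BBBBBBBB
BBWWWGBB
BBBBBBBB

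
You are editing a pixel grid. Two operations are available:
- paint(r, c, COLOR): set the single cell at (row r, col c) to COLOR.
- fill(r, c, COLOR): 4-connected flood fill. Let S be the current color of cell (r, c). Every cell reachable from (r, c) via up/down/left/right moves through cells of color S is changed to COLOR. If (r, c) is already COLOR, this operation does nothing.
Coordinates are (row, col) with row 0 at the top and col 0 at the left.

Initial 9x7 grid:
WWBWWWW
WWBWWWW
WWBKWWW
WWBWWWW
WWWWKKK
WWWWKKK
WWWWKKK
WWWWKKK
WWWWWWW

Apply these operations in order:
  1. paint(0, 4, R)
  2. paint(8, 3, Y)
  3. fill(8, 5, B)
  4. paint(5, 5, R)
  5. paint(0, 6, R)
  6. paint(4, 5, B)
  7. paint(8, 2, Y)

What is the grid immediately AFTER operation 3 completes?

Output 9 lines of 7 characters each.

After op 1 paint(0,4,R):
WWBWRWW
WWBWWWW
WWBKWWW
WWBWWWW
WWWWKKK
WWWWKKK
WWWWKKK
WWWWKKK
WWWWWWW
After op 2 paint(8,3,Y):
WWBWRWW
WWBWWWW
WWBKWWW
WWBWWWW
WWWWKKK
WWWWKKK
WWWWKKK
WWWWKKK
WWWYWWW
After op 3 fill(8,5,B) [3 cells changed]:
WWBWRWW
WWBWWWW
WWBKWWW
WWBWWWW
WWWWKKK
WWWWKKK
WWWWKKK
WWWWKKK
WWWYBBB

Answer: WWBWRWW
WWBWWWW
WWBKWWW
WWBWWWW
WWWWKKK
WWWWKKK
WWWWKKK
WWWWKKK
WWWYBBB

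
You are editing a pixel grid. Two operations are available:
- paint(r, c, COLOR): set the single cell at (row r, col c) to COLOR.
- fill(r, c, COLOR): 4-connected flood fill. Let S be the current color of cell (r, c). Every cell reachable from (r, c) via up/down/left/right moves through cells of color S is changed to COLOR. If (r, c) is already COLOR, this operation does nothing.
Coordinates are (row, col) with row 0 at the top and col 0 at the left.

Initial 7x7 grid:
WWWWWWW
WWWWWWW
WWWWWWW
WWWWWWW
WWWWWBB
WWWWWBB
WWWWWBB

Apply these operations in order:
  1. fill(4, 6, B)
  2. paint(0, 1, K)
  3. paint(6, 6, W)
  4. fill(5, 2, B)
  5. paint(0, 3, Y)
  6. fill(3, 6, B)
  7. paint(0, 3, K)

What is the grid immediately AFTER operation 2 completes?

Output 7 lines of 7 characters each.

Answer: WKWWWWW
WWWWWWW
WWWWWWW
WWWWWWW
WWWWWBB
WWWWWBB
WWWWWBB

Derivation:
After op 1 fill(4,6,B) [0 cells changed]:
WWWWWWW
WWWWWWW
WWWWWWW
WWWWWWW
WWWWWBB
WWWWWBB
WWWWWBB
After op 2 paint(0,1,K):
WKWWWWW
WWWWWWW
WWWWWWW
WWWWWWW
WWWWWBB
WWWWWBB
WWWWWBB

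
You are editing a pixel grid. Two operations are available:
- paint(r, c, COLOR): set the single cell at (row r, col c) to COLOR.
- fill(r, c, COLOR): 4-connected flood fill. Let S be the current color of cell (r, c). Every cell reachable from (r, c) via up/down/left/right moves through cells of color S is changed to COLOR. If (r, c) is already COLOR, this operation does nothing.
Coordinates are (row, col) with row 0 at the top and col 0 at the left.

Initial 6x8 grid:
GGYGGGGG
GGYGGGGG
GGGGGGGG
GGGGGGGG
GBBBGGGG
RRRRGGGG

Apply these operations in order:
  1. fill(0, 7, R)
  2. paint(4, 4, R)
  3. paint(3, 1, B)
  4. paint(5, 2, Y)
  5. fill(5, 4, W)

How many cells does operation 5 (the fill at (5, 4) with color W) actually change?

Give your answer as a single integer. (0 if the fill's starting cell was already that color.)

Answer: 41

Derivation:
After op 1 fill(0,7,R) [39 cells changed]:
RRYRRRRR
RRYRRRRR
RRRRRRRR
RRRRRRRR
RBBBRRRR
RRRRRRRR
After op 2 paint(4,4,R):
RRYRRRRR
RRYRRRRR
RRRRRRRR
RRRRRRRR
RBBBRRRR
RRRRRRRR
After op 3 paint(3,1,B):
RRYRRRRR
RRYRRRRR
RRRRRRRR
RBRRRRRR
RBBBRRRR
RRRRRRRR
After op 4 paint(5,2,Y):
RRYRRRRR
RRYRRRRR
RRRRRRRR
RBRRRRRR
RBBBRRRR
RRYRRRRR
After op 5 fill(5,4,W) [41 cells changed]:
WWYWWWWW
WWYWWWWW
WWWWWWWW
WBWWWWWW
WBBBWWWW
WWYWWWWW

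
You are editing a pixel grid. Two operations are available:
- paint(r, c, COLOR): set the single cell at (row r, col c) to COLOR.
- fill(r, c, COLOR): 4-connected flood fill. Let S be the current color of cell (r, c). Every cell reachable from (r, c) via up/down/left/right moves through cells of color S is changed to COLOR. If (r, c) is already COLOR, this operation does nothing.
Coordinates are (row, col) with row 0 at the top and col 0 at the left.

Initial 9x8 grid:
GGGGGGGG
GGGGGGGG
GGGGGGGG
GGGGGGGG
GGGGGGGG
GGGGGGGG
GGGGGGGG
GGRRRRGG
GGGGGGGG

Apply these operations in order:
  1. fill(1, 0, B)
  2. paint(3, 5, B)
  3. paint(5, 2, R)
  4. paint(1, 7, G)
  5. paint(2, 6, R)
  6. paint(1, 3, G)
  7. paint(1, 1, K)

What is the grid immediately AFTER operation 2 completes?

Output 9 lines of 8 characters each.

Answer: BBBBBBBB
BBBBBBBB
BBBBBBBB
BBBBBBBB
BBBBBBBB
BBBBBBBB
BBBBBBBB
BBRRRRBB
BBBBBBBB

Derivation:
After op 1 fill(1,0,B) [68 cells changed]:
BBBBBBBB
BBBBBBBB
BBBBBBBB
BBBBBBBB
BBBBBBBB
BBBBBBBB
BBBBBBBB
BBRRRRBB
BBBBBBBB
After op 2 paint(3,5,B):
BBBBBBBB
BBBBBBBB
BBBBBBBB
BBBBBBBB
BBBBBBBB
BBBBBBBB
BBBBBBBB
BBRRRRBB
BBBBBBBB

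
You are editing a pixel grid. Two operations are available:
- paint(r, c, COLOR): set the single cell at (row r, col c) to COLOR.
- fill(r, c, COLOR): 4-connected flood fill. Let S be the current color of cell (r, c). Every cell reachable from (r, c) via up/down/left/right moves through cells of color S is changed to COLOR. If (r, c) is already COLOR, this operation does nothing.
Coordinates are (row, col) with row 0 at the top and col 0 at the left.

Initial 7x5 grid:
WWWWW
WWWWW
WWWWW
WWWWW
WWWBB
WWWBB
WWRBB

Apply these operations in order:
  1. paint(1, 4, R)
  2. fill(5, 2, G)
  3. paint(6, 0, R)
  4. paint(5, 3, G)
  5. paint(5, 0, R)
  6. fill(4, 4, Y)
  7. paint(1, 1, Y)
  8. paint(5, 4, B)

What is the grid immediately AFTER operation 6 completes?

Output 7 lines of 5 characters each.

Answer: GGGGG
GGGGR
GGGGG
GGGGG
GGGYY
RGGGY
RGRYY

Derivation:
After op 1 paint(1,4,R):
WWWWW
WWWWR
WWWWW
WWWWW
WWWBB
WWWBB
WWRBB
After op 2 fill(5,2,G) [27 cells changed]:
GGGGG
GGGGR
GGGGG
GGGGG
GGGBB
GGGBB
GGRBB
After op 3 paint(6,0,R):
GGGGG
GGGGR
GGGGG
GGGGG
GGGBB
GGGBB
RGRBB
After op 4 paint(5,3,G):
GGGGG
GGGGR
GGGGG
GGGGG
GGGBB
GGGGB
RGRBB
After op 5 paint(5,0,R):
GGGGG
GGGGR
GGGGG
GGGGG
GGGBB
RGGGB
RGRBB
After op 6 fill(4,4,Y) [5 cells changed]:
GGGGG
GGGGR
GGGGG
GGGGG
GGGYY
RGGGY
RGRYY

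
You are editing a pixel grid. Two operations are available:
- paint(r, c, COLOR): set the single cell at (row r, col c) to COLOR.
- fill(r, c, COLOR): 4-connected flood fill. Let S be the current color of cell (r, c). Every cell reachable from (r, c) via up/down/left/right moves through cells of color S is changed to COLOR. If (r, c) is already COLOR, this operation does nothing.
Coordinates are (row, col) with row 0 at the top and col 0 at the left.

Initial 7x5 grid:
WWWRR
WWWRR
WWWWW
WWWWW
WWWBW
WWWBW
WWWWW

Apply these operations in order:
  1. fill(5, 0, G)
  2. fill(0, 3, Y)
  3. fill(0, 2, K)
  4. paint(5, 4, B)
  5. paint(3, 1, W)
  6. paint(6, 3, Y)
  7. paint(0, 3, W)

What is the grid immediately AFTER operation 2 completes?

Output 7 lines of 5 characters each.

After op 1 fill(5,0,G) [29 cells changed]:
GGGRR
GGGRR
GGGGG
GGGGG
GGGBG
GGGBG
GGGGG
After op 2 fill(0,3,Y) [4 cells changed]:
GGGYY
GGGYY
GGGGG
GGGGG
GGGBG
GGGBG
GGGGG

Answer: GGGYY
GGGYY
GGGGG
GGGGG
GGGBG
GGGBG
GGGGG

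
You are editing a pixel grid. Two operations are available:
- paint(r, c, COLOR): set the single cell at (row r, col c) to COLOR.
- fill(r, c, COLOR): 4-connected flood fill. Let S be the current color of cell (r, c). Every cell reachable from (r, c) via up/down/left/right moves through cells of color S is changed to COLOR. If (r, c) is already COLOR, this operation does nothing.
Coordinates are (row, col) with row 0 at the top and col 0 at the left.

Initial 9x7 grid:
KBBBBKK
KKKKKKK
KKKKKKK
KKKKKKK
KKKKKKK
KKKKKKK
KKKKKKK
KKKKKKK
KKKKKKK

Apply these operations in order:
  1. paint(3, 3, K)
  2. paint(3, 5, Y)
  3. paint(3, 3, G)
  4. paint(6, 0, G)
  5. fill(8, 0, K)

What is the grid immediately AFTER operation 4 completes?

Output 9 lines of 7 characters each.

After op 1 paint(3,3,K):
KBBBBKK
KKKKKKK
KKKKKKK
KKKKKKK
KKKKKKK
KKKKKKK
KKKKKKK
KKKKKKK
KKKKKKK
After op 2 paint(3,5,Y):
KBBBBKK
KKKKKKK
KKKKKKK
KKKKKYK
KKKKKKK
KKKKKKK
KKKKKKK
KKKKKKK
KKKKKKK
After op 3 paint(3,3,G):
KBBBBKK
KKKKKKK
KKKKKKK
KKKGKYK
KKKKKKK
KKKKKKK
KKKKKKK
KKKKKKK
KKKKKKK
After op 4 paint(6,0,G):
KBBBBKK
KKKKKKK
KKKKKKK
KKKGKYK
KKKKKKK
KKKKKKK
GKKKKKK
KKKKKKK
KKKKKKK

Answer: KBBBBKK
KKKKKKK
KKKKKKK
KKKGKYK
KKKKKKK
KKKKKKK
GKKKKKK
KKKKKKK
KKKKKKK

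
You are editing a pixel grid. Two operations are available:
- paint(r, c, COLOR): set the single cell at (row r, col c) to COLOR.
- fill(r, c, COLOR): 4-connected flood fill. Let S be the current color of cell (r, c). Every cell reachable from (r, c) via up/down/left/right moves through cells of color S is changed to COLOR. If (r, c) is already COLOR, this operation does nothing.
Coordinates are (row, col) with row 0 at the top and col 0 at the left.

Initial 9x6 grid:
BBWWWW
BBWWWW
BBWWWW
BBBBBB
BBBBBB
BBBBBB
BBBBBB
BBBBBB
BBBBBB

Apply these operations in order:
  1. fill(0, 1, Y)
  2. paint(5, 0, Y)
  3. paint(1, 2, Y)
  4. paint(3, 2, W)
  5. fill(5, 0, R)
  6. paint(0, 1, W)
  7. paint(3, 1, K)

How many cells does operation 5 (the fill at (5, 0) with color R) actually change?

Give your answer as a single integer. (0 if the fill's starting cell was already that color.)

Answer: 42

Derivation:
After op 1 fill(0,1,Y) [42 cells changed]:
YYWWWW
YYWWWW
YYWWWW
YYYYYY
YYYYYY
YYYYYY
YYYYYY
YYYYYY
YYYYYY
After op 2 paint(5,0,Y):
YYWWWW
YYWWWW
YYWWWW
YYYYYY
YYYYYY
YYYYYY
YYYYYY
YYYYYY
YYYYYY
After op 3 paint(1,2,Y):
YYWWWW
YYYWWW
YYWWWW
YYYYYY
YYYYYY
YYYYYY
YYYYYY
YYYYYY
YYYYYY
After op 4 paint(3,2,W):
YYWWWW
YYYWWW
YYWWWW
YYWYYY
YYYYYY
YYYYYY
YYYYYY
YYYYYY
YYYYYY
After op 5 fill(5,0,R) [42 cells changed]:
RRWWWW
RRRWWW
RRWWWW
RRWRRR
RRRRRR
RRRRRR
RRRRRR
RRRRRR
RRRRRR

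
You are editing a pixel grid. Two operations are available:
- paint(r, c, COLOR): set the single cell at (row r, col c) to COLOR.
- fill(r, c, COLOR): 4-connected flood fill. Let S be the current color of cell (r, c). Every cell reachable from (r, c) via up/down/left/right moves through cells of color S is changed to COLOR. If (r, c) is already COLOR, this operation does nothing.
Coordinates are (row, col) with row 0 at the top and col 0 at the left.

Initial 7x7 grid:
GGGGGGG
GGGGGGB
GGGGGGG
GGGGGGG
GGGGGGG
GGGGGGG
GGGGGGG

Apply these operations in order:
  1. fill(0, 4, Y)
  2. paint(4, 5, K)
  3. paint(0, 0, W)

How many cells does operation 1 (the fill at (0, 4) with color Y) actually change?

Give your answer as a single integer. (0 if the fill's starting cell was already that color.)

Answer: 48

Derivation:
After op 1 fill(0,4,Y) [48 cells changed]:
YYYYYYY
YYYYYYB
YYYYYYY
YYYYYYY
YYYYYYY
YYYYYYY
YYYYYYY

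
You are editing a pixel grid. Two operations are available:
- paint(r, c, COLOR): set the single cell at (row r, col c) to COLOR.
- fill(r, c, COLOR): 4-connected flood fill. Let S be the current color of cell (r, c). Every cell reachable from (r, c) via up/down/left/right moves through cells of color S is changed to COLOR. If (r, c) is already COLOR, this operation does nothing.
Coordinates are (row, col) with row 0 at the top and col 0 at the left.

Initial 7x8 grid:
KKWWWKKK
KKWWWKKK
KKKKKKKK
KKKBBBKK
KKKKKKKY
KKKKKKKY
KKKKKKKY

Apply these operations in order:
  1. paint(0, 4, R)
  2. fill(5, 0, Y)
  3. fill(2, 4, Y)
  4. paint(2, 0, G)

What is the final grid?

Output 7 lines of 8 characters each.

Answer: YYWWRYYY
YYWWWYYY
GYYYYYYY
YYYBBBYY
YYYYYYYY
YYYYYYYY
YYYYYYYY

Derivation:
After op 1 paint(0,4,R):
KKWWRKKK
KKWWWKKK
KKKKKKKK
KKKBBBKK
KKKKKKKY
KKKKKKKY
KKKKKKKY
After op 2 fill(5,0,Y) [44 cells changed]:
YYWWRYYY
YYWWWYYY
YYYYYYYY
YYYBBBYY
YYYYYYYY
YYYYYYYY
YYYYYYYY
After op 3 fill(2,4,Y) [0 cells changed]:
YYWWRYYY
YYWWWYYY
YYYYYYYY
YYYBBBYY
YYYYYYYY
YYYYYYYY
YYYYYYYY
After op 4 paint(2,0,G):
YYWWRYYY
YYWWWYYY
GYYYYYYY
YYYBBBYY
YYYYYYYY
YYYYYYYY
YYYYYYYY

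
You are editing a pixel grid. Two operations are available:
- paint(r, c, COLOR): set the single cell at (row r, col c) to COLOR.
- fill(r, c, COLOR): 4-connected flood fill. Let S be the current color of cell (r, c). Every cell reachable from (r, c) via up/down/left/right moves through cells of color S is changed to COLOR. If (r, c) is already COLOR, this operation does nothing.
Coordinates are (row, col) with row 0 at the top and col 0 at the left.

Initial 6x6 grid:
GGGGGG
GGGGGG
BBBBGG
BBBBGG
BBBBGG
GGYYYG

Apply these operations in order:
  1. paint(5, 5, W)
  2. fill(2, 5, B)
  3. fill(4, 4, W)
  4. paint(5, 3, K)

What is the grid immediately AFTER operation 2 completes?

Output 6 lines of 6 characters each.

Answer: BBBBBB
BBBBBB
BBBBBB
BBBBBB
BBBBBB
GGYYYW

Derivation:
After op 1 paint(5,5,W):
GGGGGG
GGGGGG
BBBBGG
BBBBGG
BBBBGG
GGYYYW
After op 2 fill(2,5,B) [18 cells changed]:
BBBBBB
BBBBBB
BBBBBB
BBBBBB
BBBBBB
GGYYYW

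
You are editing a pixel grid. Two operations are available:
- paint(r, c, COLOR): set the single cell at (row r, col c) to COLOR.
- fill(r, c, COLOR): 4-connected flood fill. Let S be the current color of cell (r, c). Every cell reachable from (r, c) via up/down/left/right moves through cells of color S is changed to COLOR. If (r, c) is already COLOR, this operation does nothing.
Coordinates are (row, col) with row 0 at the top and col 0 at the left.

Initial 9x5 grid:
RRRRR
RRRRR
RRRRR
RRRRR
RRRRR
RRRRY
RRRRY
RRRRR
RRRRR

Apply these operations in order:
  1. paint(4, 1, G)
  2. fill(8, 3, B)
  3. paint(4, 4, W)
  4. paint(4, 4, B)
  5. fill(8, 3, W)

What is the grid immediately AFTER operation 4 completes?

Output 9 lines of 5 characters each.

Answer: BBBBB
BBBBB
BBBBB
BBBBB
BGBBB
BBBBY
BBBBY
BBBBB
BBBBB

Derivation:
After op 1 paint(4,1,G):
RRRRR
RRRRR
RRRRR
RRRRR
RGRRR
RRRRY
RRRRY
RRRRR
RRRRR
After op 2 fill(8,3,B) [42 cells changed]:
BBBBB
BBBBB
BBBBB
BBBBB
BGBBB
BBBBY
BBBBY
BBBBB
BBBBB
After op 3 paint(4,4,W):
BBBBB
BBBBB
BBBBB
BBBBB
BGBBW
BBBBY
BBBBY
BBBBB
BBBBB
After op 4 paint(4,4,B):
BBBBB
BBBBB
BBBBB
BBBBB
BGBBB
BBBBY
BBBBY
BBBBB
BBBBB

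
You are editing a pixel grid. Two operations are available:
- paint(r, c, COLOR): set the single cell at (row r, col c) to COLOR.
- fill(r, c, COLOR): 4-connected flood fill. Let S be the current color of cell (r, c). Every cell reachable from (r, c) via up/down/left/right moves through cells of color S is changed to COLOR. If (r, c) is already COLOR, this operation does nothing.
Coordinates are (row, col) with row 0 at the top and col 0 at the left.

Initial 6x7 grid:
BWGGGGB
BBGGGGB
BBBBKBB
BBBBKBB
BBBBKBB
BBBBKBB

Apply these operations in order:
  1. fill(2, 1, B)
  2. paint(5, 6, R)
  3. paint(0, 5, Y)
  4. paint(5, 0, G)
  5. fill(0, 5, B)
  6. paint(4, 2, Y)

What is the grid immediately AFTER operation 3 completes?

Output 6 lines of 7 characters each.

After op 1 fill(2,1,B) [0 cells changed]:
BWGGGGB
BBGGGGB
BBBBKBB
BBBBKBB
BBBBKBB
BBBBKBB
After op 2 paint(5,6,R):
BWGGGGB
BBGGGGB
BBBBKBB
BBBBKBB
BBBBKBB
BBBBKBR
After op 3 paint(0,5,Y):
BWGGGYB
BBGGGGB
BBBBKBB
BBBBKBB
BBBBKBB
BBBBKBR

Answer: BWGGGYB
BBGGGGB
BBBBKBB
BBBBKBB
BBBBKBB
BBBBKBR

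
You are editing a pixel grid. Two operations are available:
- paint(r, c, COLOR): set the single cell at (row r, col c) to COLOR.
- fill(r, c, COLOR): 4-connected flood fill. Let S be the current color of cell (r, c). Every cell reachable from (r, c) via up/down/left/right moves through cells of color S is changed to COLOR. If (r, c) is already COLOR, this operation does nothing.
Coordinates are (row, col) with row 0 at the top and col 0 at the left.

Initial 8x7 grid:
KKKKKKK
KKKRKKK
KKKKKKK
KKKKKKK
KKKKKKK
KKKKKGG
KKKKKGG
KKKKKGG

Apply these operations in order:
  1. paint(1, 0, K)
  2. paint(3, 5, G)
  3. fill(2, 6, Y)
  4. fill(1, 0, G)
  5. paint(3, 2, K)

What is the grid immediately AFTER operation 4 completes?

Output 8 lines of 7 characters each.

Answer: GGGGGGG
GGGRGGG
GGGGGGG
GGGGGGG
GGGGGGG
GGGGGGG
GGGGGGG
GGGGGGG

Derivation:
After op 1 paint(1,0,K):
KKKKKKK
KKKRKKK
KKKKKKK
KKKKKKK
KKKKKKK
KKKKKGG
KKKKKGG
KKKKKGG
After op 2 paint(3,5,G):
KKKKKKK
KKKRKKK
KKKKKKK
KKKKKGK
KKKKKKK
KKKKKGG
KKKKKGG
KKKKKGG
After op 3 fill(2,6,Y) [48 cells changed]:
YYYYYYY
YYYRYYY
YYYYYYY
YYYYYGY
YYYYYYY
YYYYYGG
YYYYYGG
YYYYYGG
After op 4 fill(1,0,G) [48 cells changed]:
GGGGGGG
GGGRGGG
GGGGGGG
GGGGGGG
GGGGGGG
GGGGGGG
GGGGGGG
GGGGGGG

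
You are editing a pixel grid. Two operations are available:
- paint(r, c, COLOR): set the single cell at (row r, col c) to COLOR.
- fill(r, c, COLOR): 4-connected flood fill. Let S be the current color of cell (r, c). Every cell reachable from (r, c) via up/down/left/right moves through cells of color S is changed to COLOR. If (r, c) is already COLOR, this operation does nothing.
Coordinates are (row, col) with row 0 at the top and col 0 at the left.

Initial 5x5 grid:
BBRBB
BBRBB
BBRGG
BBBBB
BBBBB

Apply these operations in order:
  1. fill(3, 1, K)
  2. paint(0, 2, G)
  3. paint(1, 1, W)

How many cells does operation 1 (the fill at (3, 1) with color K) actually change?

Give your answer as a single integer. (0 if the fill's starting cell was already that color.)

After op 1 fill(3,1,K) [16 cells changed]:
KKRBB
KKRBB
KKRGG
KKKKK
KKKKK

Answer: 16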